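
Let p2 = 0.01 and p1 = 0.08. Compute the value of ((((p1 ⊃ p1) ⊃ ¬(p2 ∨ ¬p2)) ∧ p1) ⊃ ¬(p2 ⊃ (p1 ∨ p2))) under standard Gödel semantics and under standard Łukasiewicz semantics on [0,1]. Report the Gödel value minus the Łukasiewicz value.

0.01

Gödel evaluation:
  (p1 ⊃ p1): 0.08 ≤ 0.08, so result = 1
  ¬p2: Gödel ¬ of 0.01 = 0 (operand ≠ 0)
  (p2 ∨ ¬p2) = max(0.01, 0) = 0.01
  ¬(p2 ∨ ¬p2): Gödel ¬ of 0.01 = 0 (operand ≠ 0)
  ((p1 ⊃ p1) ⊃ ¬(p2 ∨ ¬p2)): 1 > 0, so result = 0
  (((p1 ⊃ p1) ⊃ ¬(p2 ∨ ¬p2)) ∧ p1) = min(0, 0.08) = 0
  (p1 ∨ p2) = max(0.08, 0.01) = 0.08
  (p2 ⊃ (p1 ∨ p2)): 0.01 ≤ 0.08, so result = 1
  ¬(p2 ⊃ (p1 ∨ p2)): Gödel ¬ of 1 = 0 (operand ≠ 0)
  ((((p1 ⊃ p1) ⊃ ¬(p2 ∨ ¬p2)) ∧ p1) ⊃ ¬(p2 ⊃ (p1 ∨ p2))): 0 ≤ 0, so result = 1
  Gödel value = 1
Łukasiewicz evaluation:
  (p1 ⊃ p1): min(1, 1 − 0.08 + 0.08) = 1
  ¬p2: Łukasiewicz ¬ gives 1 − 0.01 = 0.99
  (p2 ∨ ¬p2) = max(0.01, 0.99) = 0.99
  ¬(p2 ∨ ¬p2): Łukasiewicz ¬ gives 1 − 0.99 = 0.01
  ((p1 ⊃ p1) ⊃ ¬(p2 ∨ ¬p2)): min(1, 1 − 1 + 0.01) = 0.01
  (((p1 ⊃ p1) ⊃ ¬(p2 ∨ ¬p2)) ∧ p1) = min(0.01, 0.08) = 0.01
  (p1 ∨ p2) = max(0.08, 0.01) = 0.08
  (p2 ⊃ (p1 ∨ p2)): min(1, 1 − 0.01 + 0.08) = 1
  ¬(p2 ⊃ (p1 ∨ p2)): Łukasiewicz ¬ gives 1 − 1 = 0
  ((((p1 ⊃ p1) ⊃ ¬(p2 ∨ ¬p2)) ∧ p1) ⊃ ¬(p2 ⊃ (p1 ∨ p2))): min(1, 1 − 0.01 + 0) = 0.99
  Łukasiewicz value = 0.99
Difference: 1 − 0.99 = 0.01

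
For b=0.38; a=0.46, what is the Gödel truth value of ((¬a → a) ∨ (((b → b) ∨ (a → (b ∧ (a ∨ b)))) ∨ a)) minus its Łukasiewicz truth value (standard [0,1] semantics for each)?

0.00

Gödel evaluation:
  ¬a: Gödel ¬ of 0.46 = 0 (operand ≠ 0)
  (¬a → a): 0 ≤ 0.46, so result = 1
  (b → b): 0.38 ≤ 0.38, so result = 1
  (a ∨ b) = max(0.46, 0.38) = 0.46
  (b ∧ (a ∨ b)) = min(0.38, 0.46) = 0.38
  (a → (b ∧ (a ∨ b))): 0.46 > 0.38, so result = 0.38
  ((b → b) ∨ (a → (b ∧ (a ∨ b)))) = max(1, 0.38) = 1
  (((b → b) ∨ (a → (b ∧ (a ∨ b)))) ∨ a) = max(1, 0.46) = 1
  ((¬a → a) ∨ (((b → b) ∨ (a → (b ∧ (a ∨ b)))) ∨ a)) = max(1, 1) = 1
  Gödel value = 1
Łukasiewicz evaluation:
  ¬a: Łukasiewicz ¬ gives 1 − 0.46 = 0.54
  (¬a → a): min(1, 1 − 0.54 + 0.46) = 0.92
  (b → b): min(1, 1 − 0.38 + 0.38) = 1
  (a ∨ b) = max(0.46, 0.38) = 0.46
  (b ∧ (a ∨ b)) = min(0.38, 0.46) = 0.38
  (a → (b ∧ (a ∨ b))): min(1, 1 − 0.46 + 0.38) = 0.92
  ((b → b) ∨ (a → (b ∧ (a ∨ b)))) = max(1, 0.92) = 1
  (((b → b) ∨ (a → (b ∧ (a ∨ b)))) ∨ a) = max(1, 0.46) = 1
  ((¬a → a) ∨ (((b → b) ∨ (a → (b ∧ (a ∨ b)))) ∨ a)) = max(0.92, 1) = 1
  Łukasiewicz value = 1
Difference: 1 − 1 = 0.00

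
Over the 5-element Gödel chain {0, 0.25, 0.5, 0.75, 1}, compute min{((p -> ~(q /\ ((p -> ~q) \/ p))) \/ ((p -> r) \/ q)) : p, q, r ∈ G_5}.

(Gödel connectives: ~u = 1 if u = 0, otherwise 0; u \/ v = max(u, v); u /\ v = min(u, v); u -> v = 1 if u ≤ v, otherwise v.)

The minimum is attained at p = 0.25, q = 0.25, r = 0:
  ~q: Gödel ¬ of 0.25 = 0 (operand ≠ 0)
  (p -> ~q): 0.25 > 0, so result = 0
  ((p -> ~q) \/ p) = max(0, 0.25) = 0.25
  (q /\ ((p -> ~q) \/ p)) = min(0.25, 0.25) = 0.25
  ~(q /\ ((p -> ~q) \/ p)): Gödel ¬ of 0.25 = 0 (operand ≠ 0)
  (p -> ~(q /\ ((p -> ~q) \/ p))): 0.25 > 0, so result = 0
  (p -> r): 0.25 > 0, so result = 0
  ((p -> r) \/ q) = max(0, 0.25) = 0.25
  ((p -> ~(q /\ ((p -> ~q) \/ p))) \/ ((p -> r) \/ q)) = max(0, 0.25) = 0.25
Checking all 125 assignments confirms none give a value below 0.25.

0.25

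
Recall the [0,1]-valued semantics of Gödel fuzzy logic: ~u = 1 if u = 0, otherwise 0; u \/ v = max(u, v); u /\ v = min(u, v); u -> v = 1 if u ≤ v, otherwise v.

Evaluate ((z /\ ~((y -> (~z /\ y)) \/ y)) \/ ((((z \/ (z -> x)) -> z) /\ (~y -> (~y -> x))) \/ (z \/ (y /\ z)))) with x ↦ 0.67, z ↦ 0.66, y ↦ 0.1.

0.66

~z: Gödel ¬ of 0.66 = 0 (operand ≠ 0)
(~z /\ y) = min(0, 0.1) = 0
(y -> (~z /\ y)): 0.1 > 0, so result = 0
((y -> (~z /\ y)) \/ y) = max(0, 0.1) = 0.1
~((y -> (~z /\ y)) \/ y): Gödel ¬ of 0.1 = 0 (operand ≠ 0)
(z /\ ~((y -> (~z /\ y)) \/ y)) = min(0.66, 0) = 0
(z -> x): 0.66 ≤ 0.67, so result = 1
(z \/ (z -> x)) = max(0.66, 1) = 1
((z \/ (z -> x)) -> z): 1 > 0.66, so result = 0.66
~y: Gödel ¬ of 0.1 = 0 (operand ≠ 0)
~y: Gödel ¬ of 0.1 = 0 (operand ≠ 0)
(~y -> x): 0 ≤ 0.67, so result = 1
(~y -> (~y -> x)): 0 ≤ 1, so result = 1
(((z \/ (z -> x)) -> z) /\ (~y -> (~y -> x))) = min(0.66, 1) = 0.66
(y /\ z) = min(0.1, 0.66) = 0.1
(z \/ (y /\ z)) = max(0.66, 0.1) = 0.66
((((z \/ (z -> x)) -> z) /\ (~y -> (~y -> x))) \/ (z \/ (y /\ z))) = max(0.66, 0.66) = 0.66
((z /\ ~((y -> (~z /\ y)) \/ y)) \/ ((((z \/ (z -> x)) -> z) /\ (~y -> (~y -> x))) \/ (z \/ (y /\ z)))) = max(0, 0.66) = 0.66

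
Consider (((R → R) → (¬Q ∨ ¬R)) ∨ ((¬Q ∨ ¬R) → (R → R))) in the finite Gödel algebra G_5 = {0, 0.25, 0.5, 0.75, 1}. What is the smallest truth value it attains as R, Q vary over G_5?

1.00

Every assignment gives 1. For instance at R = 0, Q = 0:
  (R → R): 0 ≤ 0, so result = 1
  ¬Q: Gödel ¬ of 0 = 1 (operand is 0)
  ¬R: Gödel ¬ of 0 = 1 (operand is 0)
  (¬Q ∨ ¬R) = max(1, 1) = 1
  ((R → R) → (¬Q ∨ ¬R)): 1 ≤ 1, so result = 1
  ¬Q: Gödel ¬ of 0 = 1 (operand is 0)
  ¬R: Gödel ¬ of 0 = 1 (operand is 0)
  (¬Q ∨ ¬R) = max(1, 1) = 1
  (R → R): 0 ≤ 0, so result = 1
  ((¬Q ∨ ¬R) → (R → R)): 1 ≤ 1, so result = 1
  (((R → R) → (¬Q ∨ ¬R)) ∨ ((¬Q ∨ ¬R) → (R → R))) = max(1, 1) = 1
All 25 assignments give value 1 — the formula is a G_5-tautology.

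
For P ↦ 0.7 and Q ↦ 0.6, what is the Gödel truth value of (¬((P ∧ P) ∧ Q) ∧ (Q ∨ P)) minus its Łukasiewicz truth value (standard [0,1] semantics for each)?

Gödel evaluation:
  (P ∧ P) = min(0.7, 0.7) = 0.7
  ((P ∧ P) ∧ Q) = min(0.7, 0.6) = 0.6
  ¬((P ∧ P) ∧ Q): Gödel ¬ of 0.6 = 0 (operand ≠ 0)
  (Q ∨ P) = max(0.6, 0.7) = 0.7
  (¬((P ∧ P) ∧ Q) ∧ (Q ∨ P)) = min(0, 0.7) = 0
  Gödel value = 0
Łukasiewicz evaluation:
  (P ∧ P) = min(0.7, 0.7) = 0.7
  ((P ∧ P) ∧ Q) = min(0.7, 0.6) = 0.6
  ¬((P ∧ P) ∧ Q): Łukasiewicz ¬ gives 1 − 0.6 = 0.4
  (Q ∨ P) = max(0.6, 0.7) = 0.7
  (¬((P ∧ P) ∧ Q) ∧ (Q ∨ P)) = min(0.4, 0.7) = 0.4
  Łukasiewicz value = 0.4
Difference: 0 − 0.4 = -0.40

-0.40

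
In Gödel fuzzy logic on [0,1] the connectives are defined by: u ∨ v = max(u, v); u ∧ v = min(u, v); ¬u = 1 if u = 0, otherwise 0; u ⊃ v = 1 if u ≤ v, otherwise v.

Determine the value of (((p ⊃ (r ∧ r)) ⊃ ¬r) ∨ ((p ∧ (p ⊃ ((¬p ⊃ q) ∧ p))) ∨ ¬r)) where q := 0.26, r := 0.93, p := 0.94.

(r ∧ r) = min(0.93, 0.93) = 0.93
(p ⊃ (r ∧ r)): 0.94 > 0.93, so result = 0.93
¬r: Gödel ¬ of 0.93 = 0 (operand ≠ 0)
((p ⊃ (r ∧ r)) ⊃ ¬r): 0.93 > 0, so result = 0
¬p: Gödel ¬ of 0.94 = 0 (operand ≠ 0)
(¬p ⊃ q): 0 ≤ 0.26, so result = 1
((¬p ⊃ q) ∧ p) = min(1, 0.94) = 0.94
(p ⊃ ((¬p ⊃ q) ∧ p)): 0.94 ≤ 0.94, so result = 1
(p ∧ (p ⊃ ((¬p ⊃ q) ∧ p))) = min(0.94, 1) = 0.94
¬r: Gödel ¬ of 0.93 = 0 (operand ≠ 0)
((p ∧ (p ⊃ ((¬p ⊃ q) ∧ p))) ∨ ¬r) = max(0.94, 0) = 0.94
(((p ⊃ (r ∧ r)) ⊃ ¬r) ∨ ((p ∧ (p ⊃ ((¬p ⊃ q) ∧ p))) ∨ ¬r)) = max(0, 0.94) = 0.94

0.94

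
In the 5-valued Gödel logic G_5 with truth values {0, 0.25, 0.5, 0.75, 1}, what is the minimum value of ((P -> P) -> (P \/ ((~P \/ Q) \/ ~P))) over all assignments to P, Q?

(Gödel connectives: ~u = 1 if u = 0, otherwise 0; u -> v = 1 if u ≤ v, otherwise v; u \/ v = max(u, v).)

The minimum is attained at P = 0.25, Q = 0:
  (P -> P): 0.25 ≤ 0.25, so result = 1
  ~P: Gödel ¬ of 0.25 = 0 (operand ≠ 0)
  (~P \/ Q) = max(0, 0) = 0
  ~P: Gödel ¬ of 0.25 = 0 (operand ≠ 0)
  ((~P \/ Q) \/ ~P) = max(0, 0) = 0
  (P \/ ((~P \/ Q) \/ ~P)) = max(0.25, 0) = 0.25
  ((P -> P) -> (P \/ ((~P \/ Q) \/ ~P))): 1 > 0.25, so result = 0.25
Checking all 25 assignments confirms none give a value below 0.25.

0.25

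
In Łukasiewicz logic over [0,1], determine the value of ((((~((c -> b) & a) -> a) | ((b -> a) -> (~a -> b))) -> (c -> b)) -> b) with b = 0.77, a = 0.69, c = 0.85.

(c -> b): min(1, 1 − 0.85 + 0.77) = 0.92
((c -> b) & a) = min(0.92, 0.69) = 0.69
~((c -> b) & a): Łukasiewicz ¬ gives 1 − 0.69 = 0.31
(~((c -> b) & a) -> a): min(1, 1 − 0.31 + 0.69) = 1
(b -> a): min(1, 1 − 0.77 + 0.69) = 0.92
~a: Łukasiewicz ¬ gives 1 − 0.69 = 0.31
(~a -> b): min(1, 1 − 0.31 + 0.77) = 1
((b -> a) -> (~a -> b)): min(1, 1 − 0.92 + 1) = 1
((~((c -> b) & a) -> a) | ((b -> a) -> (~a -> b))) = max(1, 1) = 1
(c -> b): min(1, 1 − 0.85 + 0.77) = 0.92
(((~((c -> b) & a) -> a) | ((b -> a) -> (~a -> b))) -> (c -> b)): min(1, 1 − 1 + 0.92) = 0.92
((((~((c -> b) & a) -> a) | ((b -> a) -> (~a -> b))) -> (c -> b)) -> b): min(1, 1 − 0.92 + 0.77) = 0.85

0.85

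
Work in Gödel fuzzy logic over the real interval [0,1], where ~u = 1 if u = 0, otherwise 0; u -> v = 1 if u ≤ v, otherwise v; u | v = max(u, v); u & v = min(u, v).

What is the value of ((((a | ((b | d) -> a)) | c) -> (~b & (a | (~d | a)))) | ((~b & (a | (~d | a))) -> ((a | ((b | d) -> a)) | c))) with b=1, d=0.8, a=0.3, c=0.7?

(b | d) = max(1, 0.8) = 1
((b | d) -> a): 1 > 0.3, so result = 0.3
(a | ((b | d) -> a)) = max(0.3, 0.3) = 0.3
((a | ((b | d) -> a)) | c) = max(0.3, 0.7) = 0.7
~b: Gödel ¬ of 1 = 0 (operand ≠ 0)
~d: Gödel ¬ of 0.8 = 0 (operand ≠ 0)
(~d | a) = max(0, 0.3) = 0.3
(a | (~d | a)) = max(0.3, 0.3) = 0.3
(~b & (a | (~d | a))) = min(0, 0.3) = 0
(((a | ((b | d) -> a)) | c) -> (~b & (a | (~d | a)))): 0.7 > 0, so result = 0
~b: Gödel ¬ of 1 = 0 (operand ≠ 0)
~d: Gödel ¬ of 0.8 = 0 (operand ≠ 0)
(~d | a) = max(0, 0.3) = 0.3
(a | (~d | a)) = max(0.3, 0.3) = 0.3
(~b & (a | (~d | a))) = min(0, 0.3) = 0
(b | d) = max(1, 0.8) = 1
((b | d) -> a): 1 > 0.3, so result = 0.3
(a | ((b | d) -> a)) = max(0.3, 0.3) = 0.3
((a | ((b | d) -> a)) | c) = max(0.3, 0.7) = 0.7
((~b & (a | (~d | a))) -> ((a | ((b | d) -> a)) | c)): 0 ≤ 0.7, so result = 1
((((a | ((b | d) -> a)) | c) -> (~b & (a | (~d | a)))) | ((~b & (a | (~d | a))) -> ((a | ((b | d) -> a)) | c))) = max(0, 1) = 1

1.00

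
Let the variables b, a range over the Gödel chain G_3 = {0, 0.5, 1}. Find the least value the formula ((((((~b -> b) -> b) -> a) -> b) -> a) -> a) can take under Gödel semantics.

0.50

The minimum is attained at b = 0, a = 0.5:
  ~b: Gödel ¬ of 0 = 1 (operand is 0)
  (~b -> b): 1 > 0, so result = 0
  ((~b -> b) -> b): 0 ≤ 0, so result = 1
  (((~b -> b) -> b) -> a): 1 > 0.5, so result = 0.5
  ((((~b -> b) -> b) -> a) -> b): 0.5 > 0, so result = 0
  (((((~b -> b) -> b) -> a) -> b) -> a): 0 ≤ 0.5, so result = 1
  ((((((~b -> b) -> b) -> a) -> b) -> a) -> a): 1 > 0.5, so result = 0.5
Checking all 9 assignments confirms none give a value below 0.50.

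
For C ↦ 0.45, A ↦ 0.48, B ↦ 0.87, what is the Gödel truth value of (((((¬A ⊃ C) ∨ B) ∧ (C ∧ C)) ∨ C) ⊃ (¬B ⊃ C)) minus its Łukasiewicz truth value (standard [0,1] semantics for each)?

0.00

Gödel evaluation:
  ¬A: Gödel ¬ of 0.48 = 0 (operand ≠ 0)
  (¬A ⊃ C): 0 ≤ 0.45, so result = 1
  ((¬A ⊃ C) ∨ B) = max(1, 0.87) = 1
  (C ∧ C) = min(0.45, 0.45) = 0.45
  (((¬A ⊃ C) ∨ B) ∧ (C ∧ C)) = min(1, 0.45) = 0.45
  ((((¬A ⊃ C) ∨ B) ∧ (C ∧ C)) ∨ C) = max(0.45, 0.45) = 0.45
  ¬B: Gödel ¬ of 0.87 = 0 (operand ≠ 0)
  (¬B ⊃ C): 0 ≤ 0.45, so result = 1
  (((((¬A ⊃ C) ∨ B) ∧ (C ∧ C)) ∨ C) ⊃ (¬B ⊃ C)): 0.45 ≤ 1, so result = 1
  Gödel value = 1
Łukasiewicz evaluation:
  ¬A: Łukasiewicz ¬ gives 1 − 0.48 = 0.52
  (¬A ⊃ C): min(1, 1 − 0.52 + 0.45) = 0.93
  ((¬A ⊃ C) ∨ B) = max(0.93, 0.87) = 0.93
  (C ∧ C) = min(0.45, 0.45) = 0.45
  (((¬A ⊃ C) ∨ B) ∧ (C ∧ C)) = min(0.93, 0.45) = 0.45
  ((((¬A ⊃ C) ∨ B) ∧ (C ∧ C)) ∨ C) = max(0.45, 0.45) = 0.45
  ¬B: Łukasiewicz ¬ gives 1 − 0.87 = 0.13
  (¬B ⊃ C): min(1, 1 − 0.13 + 0.45) = 1
  (((((¬A ⊃ C) ∨ B) ∧ (C ∧ C)) ∨ C) ⊃ (¬B ⊃ C)): min(1, 1 − 0.45 + 1) = 1
  Łukasiewicz value = 1
Difference: 1 − 1 = 0.00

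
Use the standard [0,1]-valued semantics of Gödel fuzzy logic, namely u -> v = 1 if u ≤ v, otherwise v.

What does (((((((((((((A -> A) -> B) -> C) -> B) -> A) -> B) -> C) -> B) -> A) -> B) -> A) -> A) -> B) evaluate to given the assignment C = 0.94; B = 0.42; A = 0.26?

(A -> A): 0.26 ≤ 0.26, so result = 1
((A -> A) -> B): 1 > 0.42, so result = 0.42
(((A -> A) -> B) -> C): 0.42 ≤ 0.94, so result = 1
((((A -> A) -> B) -> C) -> B): 1 > 0.42, so result = 0.42
(((((A -> A) -> B) -> C) -> B) -> A): 0.42 > 0.26, so result = 0.26
((((((A -> A) -> B) -> C) -> B) -> A) -> B): 0.26 ≤ 0.42, so result = 1
(((((((A -> A) -> B) -> C) -> B) -> A) -> B) -> C): 1 > 0.94, so result = 0.94
((((((((A -> A) -> B) -> C) -> B) -> A) -> B) -> C) -> B): 0.94 > 0.42, so result = 0.42
(((((((((A -> A) -> B) -> C) -> B) -> A) -> B) -> C) -> B) -> A): 0.42 > 0.26, so result = 0.26
((((((((((A -> A) -> B) -> C) -> B) -> A) -> B) -> C) -> B) -> A) -> B): 0.26 ≤ 0.42, so result = 1
(((((((((((A -> A) -> B) -> C) -> B) -> A) -> B) -> C) -> B) -> A) -> B) -> A): 1 > 0.26, so result = 0.26
((((((((((((A -> A) -> B) -> C) -> B) -> A) -> B) -> C) -> B) -> A) -> B) -> A) -> A): 0.26 ≤ 0.26, so result = 1
(((((((((((((A -> A) -> B) -> C) -> B) -> A) -> B) -> C) -> B) -> A) -> B) -> A) -> A) -> B): 1 > 0.42, so result = 0.42

0.42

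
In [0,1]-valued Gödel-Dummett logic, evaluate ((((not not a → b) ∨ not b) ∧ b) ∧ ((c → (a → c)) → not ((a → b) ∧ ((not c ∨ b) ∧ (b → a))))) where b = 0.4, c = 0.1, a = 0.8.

0.00

not a: Gödel ¬ of 0.8 = 0 (operand ≠ 0)
not not a: Gödel ¬ of 0 = 1 (operand is 0)
(not not a → b): 1 > 0.4, so result = 0.4
not b: Gödel ¬ of 0.4 = 0 (operand ≠ 0)
((not not a → b) ∨ not b) = max(0.4, 0) = 0.4
(((not not a → b) ∨ not b) ∧ b) = min(0.4, 0.4) = 0.4
(a → c): 0.8 > 0.1, so result = 0.1
(c → (a → c)): 0.1 ≤ 0.1, so result = 1
(a → b): 0.8 > 0.4, so result = 0.4
not c: Gödel ¬ of 0.1 = 0 (operand ≠ 0)
(not c ∨ b) = max(0, 0.4) = 0.4
(b → a): 0.4 ≤ 0.8, so result = 1
((not c ∨ b) ∧ (b → a)) = min(0.4, 1) = 0.4
((a → b) ∧ ((not c ∨ b) ∧ (b → a))) = min(0.4, 0.4) = 0.4
not ((a → b) ∧ ((not c ∨ b) ∧ (b → a))): Gödel ¬ of 0.4 = 0 (operand ≠ 0)
((c → (a → c)) → not ((a → b) ∧ ((not c ∨ b) ∧ (b → a)))): 1 > 0, so result = 0
((((not not a → b) ∨ not b) ∧ b) ∧ ((c → (a → c)) → not ((a → b) ∧ ((not c ∨ b) ∧ (b → a))))) = min(0.4, 0) = 0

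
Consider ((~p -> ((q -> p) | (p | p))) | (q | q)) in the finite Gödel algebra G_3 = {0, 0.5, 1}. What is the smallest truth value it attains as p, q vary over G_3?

The minimum is attained at p = 0, q = 0.5:
  ~p: Gödel ¬ of 0 = 1 (operand is 0)
  (q -> p): 0.5 > 0, so result = 0
  (p | p) = max(0, 0) = 0
  ((q -> p) | (p | p)) = max(0, 0) = 0
  (~p -> ((q -> p) | (p | p))): 1 > 0, so result = 0
  (q | q) = max(0.5, 0.5) = 0.5
  ((~p -> ((q -> p) | (p | p))) | (q | q)) = max(0, 0.5) = 0.5
Checking all 9 assignments confirms none give a value below 0.50.

0.50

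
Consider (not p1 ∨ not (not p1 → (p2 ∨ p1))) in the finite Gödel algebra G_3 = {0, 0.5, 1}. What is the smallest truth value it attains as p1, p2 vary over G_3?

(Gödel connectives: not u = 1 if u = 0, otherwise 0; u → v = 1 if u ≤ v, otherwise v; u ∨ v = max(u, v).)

0.00

The minimum is attained at p1 = 0.5, p2 = 0:
  not p1: Gödel ¬ of 0.5 = 0 (operand ≠ 0)
  not p1: Gödel ¬ of 0.5 = 0 (operand ≠ 0)
  (p2 ∨ p1) = max(0, 0.5) = 0.5
  (not p1 → (p2 ∨ p1)): 0 ≤ 0.5, so result = 1
  not (not p1 → (p2 ∨ p1)): Gödel ¬ of 1 = 0 (operand ≠ 0)
  (not p1 ∨ not (not p1 → (p2 ∨ p1))) = max(0, 0) = 0
Checking all 9 assignments confirms none give a value below 0.00.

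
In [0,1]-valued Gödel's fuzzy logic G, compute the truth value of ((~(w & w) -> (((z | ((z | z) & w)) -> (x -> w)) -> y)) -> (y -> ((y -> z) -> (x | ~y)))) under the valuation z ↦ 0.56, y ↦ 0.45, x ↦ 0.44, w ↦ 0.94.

0.44

(w & w) = min(0.94, 0.94) = 0.94
~(w & w): Gödel ¬ of 0.94 = 0 (operand ≠ 0)
(z | z) = max(0.56, 0.56) = 0.56
((z | z) & w) = min(0.56, 0.94) = 0.56
(z | ((z | z) & w)) = max(0.56, 0.56) = 0.56
(x -> w): 0.44 ≤ 0.94, so result = 1
((z | ((z | z) & w)) -> (x -> w)): 0.56 ≤ 1, so result = 1
(((z | ((z | z) & w)) -> (x -> w)) -> y): 1 > 0.45, so result = 0.45
(~(w & w) -> (((z | ((z | z) & w)) -> (x -> w)) -> y)): 0 ≤ 0.45, so result = 1
(y -> z): 0.45 ≤ 0.56, so result = 1
~y: Gödel ¬ of 0.45 = 0 (operand ≠ 0)
(x | ~y) = max(0.44, 0) = 0.44
((y -> z) -> (x | ~y)): 1 > 0.44, so result = 0.44
(y -> ((y -> z) -> (x | ~y))): 0.45 > 0.44, so result = 0.44
((~(w & w) -> (((z | ((z | z) & w)) -> (x -> w)) -> y)) -> (y -> ((y -> z) -> (x | ~y)))): 1 > 0.44, so result = 0.44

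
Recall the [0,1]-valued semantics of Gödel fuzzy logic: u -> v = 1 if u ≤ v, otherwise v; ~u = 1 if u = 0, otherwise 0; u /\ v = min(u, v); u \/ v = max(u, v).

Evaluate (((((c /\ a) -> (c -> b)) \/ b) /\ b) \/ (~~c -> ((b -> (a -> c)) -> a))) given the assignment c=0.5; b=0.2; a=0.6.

(c /\ a) = min(0.5, 0.6) = 0.5
(c -> b): 0.5 > 0.2, so result = 0.2
((c /\ a) -> (c -> b)): 0.5 > 0.2, so result = 0.2
(((c /\ a) -> (c -> b)) \/ b) = max(0.2, 0.2) = 0.2
((((c /\ a) -> (c -> b)) \/ b) /\ b) = min(0.2, 0.2) = 0.2
~c: Gödel ¬ of 0.5 = 0 (operand ≠ 0)
~~c: Gödel ¬ of 0 = 1 (operand is 0)
(a -> c): 0.6 > 0.5, so result = 0.5
(b -> (a -> c)): 0.2 ≤ 0.5, so result = 1
((b -> (a -> c)) -> a): 1 > 0.6, so result = 0.6
(~~c -> ((b -> (a -> c)) -> a)): 1 > 0.6, so result = 0.6
(((((c /\ a) -> (c -> b)) \/ b) /\ b) \/ (~~c -> ((b -> (a -> c)) -> a))) = max(0.2, 0.6) = 0.6

0.60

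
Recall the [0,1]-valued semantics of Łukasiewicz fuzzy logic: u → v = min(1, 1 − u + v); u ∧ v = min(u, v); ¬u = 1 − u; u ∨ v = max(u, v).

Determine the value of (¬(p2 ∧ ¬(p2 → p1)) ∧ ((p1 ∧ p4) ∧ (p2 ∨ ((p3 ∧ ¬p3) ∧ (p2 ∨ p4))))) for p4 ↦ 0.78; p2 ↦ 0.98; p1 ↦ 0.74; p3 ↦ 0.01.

0.74

(p2 → p1): min(1, 1 − 0.98 + 0.74) = 0.76
¬(p2 → p1): Łukasiewicz ¬ gives 1 − 0.76 = 0.24
(p2 ∧ ¬(p2 → p1)) = min(0.98, 0.24) = 0.24
¬(p2 ∧ ¬(p2 → p1)): Łukasiewicz ¬ gives 1 − 0.24 = 0.76
(p1 ∧ p4) = min(0.74, 0.78) = 0.74
¬p3: Łukasiewicz ¬ gives 1 − 0.01 = 0.99
(p3 ∧ ¬p3) = min(0.01, 0.99) = 0.01
(p2 ∨ p4) = max(0.98, 0.78) = 0.98
((p3 ∧ ¬p3) ∧ (p2 ∨ p4)) = min(0.01, 0.98) = 0.01
(p2 ∨ ((p3 ∧ ¬p3) ∧ (p2 ∨ p4))) = max(0.98, 0.01) = 0.98
((p1 ∧ p4) ∧ (p2 ∨ ((p3 ∧ ¬p3) ∧ (p2 ∨ p4)))) = min(0.74, 0.98) = 0.74
(¬(p2 ∧ ¬(p2 → p1)) ∧ ((p1 ∧ p4) ∧ (p2 ∨ ((p3 ∧ ¬p3) ∧ (p2 ∨ p4))))) = min(0.76, 0.74) = 0.74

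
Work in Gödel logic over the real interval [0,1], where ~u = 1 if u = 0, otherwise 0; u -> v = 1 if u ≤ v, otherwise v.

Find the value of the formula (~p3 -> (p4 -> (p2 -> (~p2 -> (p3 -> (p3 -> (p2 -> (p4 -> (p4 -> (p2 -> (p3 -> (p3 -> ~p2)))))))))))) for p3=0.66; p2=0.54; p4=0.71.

1.00

~p3: Gödel ¬ of 0.66 = 0 (operand ≠ 0)
~p2: Gödel ¬ of 0.54 = 0 (operand ≠ 0)
~p2: Gödel ¬ of 0.54 = 0 (operand ≠ 0)
(p3 -> ~p2): 0.66 > 0, so result = 0
(p3 -> (p3 -> ~p2)): 0.66 > 0, so result = 0
(p2 -> (p3 -> (p3 -> ~p2))): 0.54 > 0, so result = 0
(p4 -> (p2 -> (p3 -> (p3 -> ~p2)))): 0.71 > 0, so result = 0
(p4 -> (p4 -> (p2 -> (p3 -> (p3 -> ~p2))))): 0.71 > 0, so result = 0
(p2 -> (p4 -> (p4 -> (p2 -> (p3 -> (p3 -> ~p2)))))): 0.54 > 0, so result = 0
(p3 -> (p2 -> (p4 -> (p4 -> (p2 -> (p3 -> (p3 -> ~p2))))))): 0.66 > 0, so result = 0
(p3 -> (p3 -> (p2 -> (p4 -> (p4 -> (p2 -> (p3 -> (p3 -> ~p2)))))))): 0.66 > 0, so result = 0
(~p2 -> (p3 -> (p3 -> (p2 -> (p4 -> (p4 -> (p2 -> (p3 -> (p3 -> ~p2))))))))): 0 ≤ 0, so result = 1
(p2 -> (~p2 -> (p3 -> (p3 -> (p2 -> (p4 -> (p4 -> (p2 -> (p3 -> (p3 -> ~p2)))))))))): 0.54 ≤ 1, so result = 1
(p4 -> (p2 -> (~p2 -> (p3 -> (p3 -> (p2 -> (p4 -> (p4 -> (p2 -> (p3 -> (p3 -> ~p2))))))))))): 0.71 ≤ 1, so result = 1
(~p3 -> (p4 -> (p2 -> (~p2 -> (p3 -> (p3 -> (p2 -> (p4 -> (p4 -> (p2 -> (p3 -> (p3 -> ~p2)))))))))))): 0 ≤ 1, so result = 1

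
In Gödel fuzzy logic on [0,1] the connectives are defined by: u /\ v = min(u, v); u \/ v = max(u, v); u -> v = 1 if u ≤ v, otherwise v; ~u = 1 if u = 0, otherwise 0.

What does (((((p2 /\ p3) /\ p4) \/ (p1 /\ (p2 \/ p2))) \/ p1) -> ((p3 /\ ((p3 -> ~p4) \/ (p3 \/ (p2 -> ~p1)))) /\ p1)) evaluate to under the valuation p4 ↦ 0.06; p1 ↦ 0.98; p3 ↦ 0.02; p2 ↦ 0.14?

(p2 /\ p3) = min(0.14, 0.02) = 0.02
((p2 /\ p3) /\ p4) = min(0.02, 0.06) = 0.02
(p2 \/ p2) = max(0.14, 0.14) = 0.14
(p1 /\ (p2 \/ p2)) = min(0.98, 0.14) = 0.14
(((p2 /\ p3) /\ p4) \/ (p1 /\ (p2 \/ p2))) = max(0.02, 0.14) = 0.14
((((p2 /\ p3) /\ p4) \/ (p1 /\ (p2 \/ p2))) \/ p1) = max(0.14, 0.98) = 0.98
~p4: Gödel ¬ of 0.06 = 0 (operand ≠ 0)
(p3 -> ~p4): 0.02 > 0, so result = 0
~p1: Gödel ¬ of 0.98 = 0 (operand ≠ 0)
(p2 -> ~p1): 0.14 > 0, so result = 0
(p3 \/ (p2 -> ~p1)) = max(0.02, 0) = 0.02
((p3 -> ~p4) \/ (p3 \/ (p2 -> ~p1))) = max(0, 0.02) = 0.02
(p3 /\ ((p3 -> ~p4) \/ (p3 \/ (p2 -> ~p1)))) = min(0.02, 0.02) = 0.02
((p3 /\ ((p3 -> ~p4) \/ (p3 \/ (p2 -> ~p1)))) /\ p1) = min(0.02, 0.98) = 0.02
(((((p2 /\ p3) /\ p4) \/ (p1 /\ (p2 \/ p2))) \/ p1) -> ((p3 /\ ((p3 -> ~p4) \/ (p3 \/ (p2 -> ~p1)))) /\ p1)): 0.98 > 0.02, so result = 0.02

0.02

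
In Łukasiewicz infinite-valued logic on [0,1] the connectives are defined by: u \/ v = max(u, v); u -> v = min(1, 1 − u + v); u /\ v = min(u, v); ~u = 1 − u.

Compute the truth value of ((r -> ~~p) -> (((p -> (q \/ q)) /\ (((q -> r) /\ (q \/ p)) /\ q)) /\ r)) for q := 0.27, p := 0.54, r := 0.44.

0.27

~p: Łukasiewicz ¬ gives 1 − 0.54 = 0.46
~~p: Łukasiewicz ¬ gives 1 − 0.46 = 0.54
(r -> ~~p): min(1, 1 − 0.44 + 0.54) = 1
(q \/ q) = max(0.27, 0.27) = 0.27
(p -> (q \/ q)): min(1, 1 − 0.54 + 0.27) = 0.73
(q -> r): min(1, 1 − 0.27 + 0.44) = 1
(q \/ p) = max(0.27, 0.54) = 0.54
((q -> r) /\ (q \/ p)) = min(1, 0.54) = 0.54
(((q -> r) /\ (q \/ p)) /\ q) = min(0.54, 0.27) = 0.27
((p -> (q \/ q)) /\ (((q -> r) /\ (q \/ p)) /\ q)) = min(0.73, 0.27) = 0.27
(((p -> (q \/ q)) /\ (((q -> r) /\ (q \/ p)) /\ q)) /\ r) = min(0.27, 0.44) = 0.27
((r -> ~~p) -> (((p -> (q \/ q)) /\ (((q -> r) /\ (q \/ p)) /\ q)) /\ r)): min(1, 1 − 1 + 0.27) = 0.27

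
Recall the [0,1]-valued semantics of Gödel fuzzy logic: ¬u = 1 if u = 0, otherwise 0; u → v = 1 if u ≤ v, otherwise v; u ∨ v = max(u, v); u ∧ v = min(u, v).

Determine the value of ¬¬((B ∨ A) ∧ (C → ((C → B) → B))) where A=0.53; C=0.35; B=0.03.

(B ∨ A) = max(0.03, 0.53) = 0.53
(C → B): 0.35 > 0.03, so result = 0.03
((C → B) → B): 0.03 ≤ 0.03, so result = 1
(C → ((C → B) → B)): 0.35 ≤ 1, so result = 1
((B ∨ A) ∧ (C → ((C → B) → B))) = min(0.53, 1) = 0.53
¬((B ∨ A) ∧ (C → ((C → B) → B))): Gödel ¬ of 0.53 = 0 (operand ≠ 0)
¬¬((B ∨ A) ∧ (C → ((C → B) → B))): Gödel ¬ of 0 = 1 (operand is 0)

1.00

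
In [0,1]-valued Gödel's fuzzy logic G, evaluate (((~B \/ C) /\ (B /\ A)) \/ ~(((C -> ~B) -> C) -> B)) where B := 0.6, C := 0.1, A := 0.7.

~B: Gödel ¬ of 0.6 = 0 (operand ≠ 0)
(~B \/ C) = max(0, 0.1) = 0.1
(B /\ A) = min(0.6, 0.7) = 0.6
((~B \/ C) /\ (B /\ A)) = min(0.1, 0.6) = 0.1
~B: Gödel ¬ of 0.6 = 0 (operand ≠ 0)
(C -> ~B): 0.1 > 0, so result = 0
((C -> ~B) -> C): 0 ≤ 0.1, so result = 1
(((C -> ~B) -> C) -> B): 1 > 0.6, so result = 0.6
~(((C -> ~B) -> C) -> B): Gödel ¬ of 0.6 = 0 (operand ≠ 0)
(((~B \/ C) /\ (B /\ A)) \/ ~(((C -> ~B) -> C) -> B)) = max(0.1, 0) = 0.1

0.10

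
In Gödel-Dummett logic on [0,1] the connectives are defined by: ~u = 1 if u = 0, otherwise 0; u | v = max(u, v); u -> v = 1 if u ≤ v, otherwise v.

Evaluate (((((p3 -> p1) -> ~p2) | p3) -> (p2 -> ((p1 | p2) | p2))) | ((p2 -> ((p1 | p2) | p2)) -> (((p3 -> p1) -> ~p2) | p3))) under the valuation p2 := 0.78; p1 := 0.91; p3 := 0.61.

1.00

(p3 -> p1): 0.61 ≤ 0.91, so result = 1
~p2: Gödel ¬ of 0.78 = 0 (operand ≠ 0)
((p3 -> p1) -> ~p2): 1 > 0, so result = 0
(((p3 -> p1) -> ~p2) | p3) = max(0, 0.61) = 0.61
(p1 | p2) = max(0.91, 0.78) = 0.91
((p1 | p2) | p2) = max(0.91, 0.78) = 0.91
(p2 -> ((p1 | p2) | p2)): 0.78 ≤ 0.91, so result = 1
((((p3 -> p1) -> ~p2) | p3) -> (p2 -> ((p1 | p2) | p2))): 0.61 ≤ 1, so result = 1
(p1 | p2) = max(0.91, 0.78) = 0.91
((p1 | p2) | p2) = max(0.91, 0.78) = 0.91
(p2 -> ((p1 | p2) | p2)): 0.78 ≤ 0.91, so result = 1
(p3 -> p1): 0.61 ≤ 0.91, so result = 1
~p2: Gödel ¬ of 0.78 = 0 (operand ≠ 0)
((p3 -> p1) -> ~p2): 1 > 0, so result = 0
(((p3 -> p1) -> ~p2) | p3) = max(0, 0.61) = 0.61
((p2 -> ((p1 | p2) | p2)) -> (((p3 -> p1) -> ~p2) | p3)): 1 > 0.61, so result = 0.61
(((((p3 -> p1) -> ~p2) | p3) -> (p2 -> ((p1 | p2) | p2))) | ((p2 -> ((p1 | p2) | p2)) -> (((p3 -> p1) -> ~p2) | p3))) = max(1, 0.61) = 1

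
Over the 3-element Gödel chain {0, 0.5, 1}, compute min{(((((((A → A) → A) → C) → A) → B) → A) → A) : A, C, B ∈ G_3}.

0.50

The minimum is attained at A = 0.5, C = 0, B = 0:
  (A → A): 0.5 ≤ 0.5, so result = 1
  ((A → A) → A): 1 > 0.5, so result = 0.5
  (((A → A) → A) → C): 0.5 > 0, so result = 0
  ((((A → A) → A) → C) → A): 0 ≤ 0.5, so result = 1
  (((((A → A) → A) → C) → A) → B): 1 > 0, so result = 0
  ((((((A → A) → A) → C) → A) → B) → A): 0 ≤ 0.5, so result = 1
  (((((((A → A) → A) → C) → A) → B) → A) → A): 1 > 0.5, so result = 0.5
Checking all 27 assignments confirms none give a value below 0.50.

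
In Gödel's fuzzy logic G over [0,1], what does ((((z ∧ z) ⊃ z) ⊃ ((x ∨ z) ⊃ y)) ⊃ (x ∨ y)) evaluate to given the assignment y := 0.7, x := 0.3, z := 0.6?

(z ∧ z) = min(0.6, 0.6) = 0.6
((z ∧ z) ⊃ z): 0.6 ≤ 0.6, so result = 1
(x ∨ z) = max(0.3, 0.6) = 0.6
((x ∨ z) ⊃ y): 0.6 ≤ 0.7, so result = 1
(((z ∧ z) ⊃ z) ⊃ ((x ∨ z) ⊃ y)): 1 ≤ 1, so result = 1
(x ∨ y) = max(0.3, 0.7) = 0.7
((((z ∧ z) ⊃ z) ⊃ ((x ∨ z) ⊃ y)) ⊃ (x ∨ y)): 1 > 0.7, so result = 0.7

0.70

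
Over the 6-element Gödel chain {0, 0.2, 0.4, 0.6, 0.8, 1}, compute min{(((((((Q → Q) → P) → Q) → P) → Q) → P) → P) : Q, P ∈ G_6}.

0.20

The minimum is attained at Q = 0, P = 0.2:
  (Q → Q): 0 ≤ 0, so result = 1
  ((Q → Q) → P): 1 > 0.2, so result = 0.2
  (((Q → Q) → P) → Q): 0.2 > 0, so result = 0
  ((((Q → Q) → P) → Q) → P): 0 ≤ 0.2, so result = 1
  (((((Q → Q) → P) → Q) → P) → Q): 1 > 0, so result = 0
  ((((((Q → Q) → P) → Q) → P) → Q) → P): 0 ≤ 0.2, so result = 1
  (((((((Q → Q) → P) → Q) → P) → Q) → P) → P): 1 > 0.2, so result = 0.2
Checking all 36 assignments confirms none give a value below 0.20.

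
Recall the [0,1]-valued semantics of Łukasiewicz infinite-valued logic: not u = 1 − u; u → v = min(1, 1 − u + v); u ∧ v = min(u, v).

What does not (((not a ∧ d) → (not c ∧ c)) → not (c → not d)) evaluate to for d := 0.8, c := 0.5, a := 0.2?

not a: Łukasiewicz ¬ gives 1 − 0.2 = 0.8
(not a ∧ d) = min(0.8, 0.8) = 0.8
not c: Łukasiewicz ¬ gives 1 − 0.5 = 0.5
(not c ∧ c) = min(0.5, 0.5) = 0.5
((not a ∧ d) → (not c ∧ c)): min(1, 1 − 0.8 + 0.5) = 0.7
not d: Łukasiewicz ¬ gives 1 − 0.8 = 0.2
(c → not d): min(1, 1 − 0.5 + 0.2) = 0.7
not (c → not d): Łukasiewicz ¬ gives 1 − 0.7 = 0.3
(((not a ∧ d) → (not c ∧ c)) → not (c → not d)): min(1, 1 − 0.7 + 0.3) = 0.6
not (((not a ∧ d) → (not c ∧ c)) → not (c → not d)): Łukasiewicz ¬ gives 1 − 0.6 = 0.4

0.40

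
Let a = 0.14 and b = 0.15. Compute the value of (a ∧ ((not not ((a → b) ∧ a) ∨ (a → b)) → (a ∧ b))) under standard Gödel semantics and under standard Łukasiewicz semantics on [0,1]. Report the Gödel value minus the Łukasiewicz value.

0.00

Gödel evaluation:
  (a → b): 0.14 ≤ 0.15, so result = 1
  ((a → b) ∧ a) = min(1, 0.14) = 0.14
  not ((a → b) ∧ a): Gödel ¬ of 0.14 = 0 (operand ≠ 0)
  not not ((a → b) ∧ a): Gödel ¬ of 0 = 1 (operand is 0)
  (a → b): 0.14 ≤ 0.15, so result = 1
  (not not ((a → b) ∧ a) ∨ (a → b)) = max(1, 1) = 1
  (a ∧ b) = min(0.14, 0.15) = 0.14
  ((not not ((a → b) ∧ a) ∨ (a → b)) → (a ∧ b)): 1 > 0.14, so result = 0.14
  (a ∧ ((not not ((a → b) ∧ a) ∨ (a → b)) → (a ∧ b))) = min(0.14, 0.14) = 0.14
  Gödel value = 0.14
Łukasiewicz evaluation:
  (a → b): min(1, 1 − 0.14 + 0.15) = 1
  ((a → b) ∧ a) = min(1, 0.14) = 0.14
  not ((a → b) ∧ a): Łukasiewicz ¬ gives 1 − 0.14 = 0.86
  not not ((a → b) ∧ a): Łukasiewicz ¬ gives 1 − 0.86 = 0.14
  (a → b): min(1, 1 − 0.14 + 0.15) = 1
  (not not ((a → b) ∧ a) ∨ (a → b)) = max(0.14, 1) = 1
  (a ∧ b) = min(0.14, 0.15) = 0.14
  ((not not ((a → b) ∧ a) ∨ (a → b)) → (a ∧ b)): min(1, 1 − 1 + 0.14) = 0.14
  (a ∧ ((not not ((a → b) ∧ a) ∨ (a → b)) → (a ∧ b))) = min(0.14, 0.14) = 0.14
  Łukasiewicz value = 0.14
Difference: 0.14 − 0.14 = 0.00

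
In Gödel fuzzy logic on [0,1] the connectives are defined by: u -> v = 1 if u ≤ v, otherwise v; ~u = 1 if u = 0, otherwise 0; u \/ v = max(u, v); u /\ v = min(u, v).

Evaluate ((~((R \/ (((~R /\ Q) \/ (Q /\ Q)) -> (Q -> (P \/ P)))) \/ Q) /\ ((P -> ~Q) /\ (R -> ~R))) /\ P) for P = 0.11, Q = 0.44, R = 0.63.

0.00

~R: Gödel ¬ of 0.63 = 0 (operand ≠ 0)
(~R /\ Q) = min(0, 0.44) = 0
(Q /\ Q) = min(0.44, 0.44) = 0.44
((~R /\ Q) \/ (Q /\ Q)) = max(0, 0.44) = 0.44
(P \/ P) = max(0.11, 0.11) = 0.11
(Q -> (P \/ P)): 0.44 > 0.11, so result = 0.11
(((~R /\ Q) \/ (Q /\ Q)) -> (Q -> (P \/ P))): 0.44 > 0.11, so result = 0.11
(R \/ (((~R /\ Q) \/ (Q /\ Q)) -> (Q -> (P \/ P)))) = max(0.63, 0.11) = 0.63
((R \/ (((~R /\ Q) \/ (Q /\ Q)) -> (Q -> (P \/ P)))) \/ Q) = max(0.63, 0.44) = 0.63
~((R \/ (((~R /\ Q) \/ (Q /\ Q)) -> (Q -> (P \/ P)))) \/ Q): Gödel ¬ of 0.63 = 0 (operand ≠ 0)
~Q: Gödel ¬ of 0.44 = 0 (operand ≠ 0)
(P -> ~Q): 0.11 > 0, so result = 0
~R: Gödel ¬ of 0.63 = 0 (operand ≠ 0)
(R -> ~R): 0.63 > 0, so result = 0
((P -> ~Q) /\ (R -> ~R)) = min(0, 0) = 0
(~((R \/ (((~R /\ Q) \/ (Q /\ Q)) -> (Q -> (P \/ P)))) \/ Q) /\ ((P -> ~Q) /\ (R -> ~R))) = min(0, 0) = 0
((~((R \/ (((~R /\ Q) \/ (Q /\ Q)) -> (Q -> (P \/ P)))) \/ Q) /\ ((P -> ~Q) /\ (R -> ~R))) /\ P) = min(0, 0.11) = 0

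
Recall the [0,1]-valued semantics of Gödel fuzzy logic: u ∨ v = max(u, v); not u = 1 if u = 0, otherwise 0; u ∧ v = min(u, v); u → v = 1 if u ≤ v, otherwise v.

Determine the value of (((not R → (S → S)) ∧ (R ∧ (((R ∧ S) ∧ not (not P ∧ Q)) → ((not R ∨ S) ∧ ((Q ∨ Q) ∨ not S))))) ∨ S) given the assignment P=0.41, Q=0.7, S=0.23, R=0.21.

not R: Gödel ¬ of 0.21 = 0 (operand ≠ 0)
(S → S): 0.23 ≤ 0.23, so result = 1
(not R → (S → S)): 0 ≤ 1, so result = 1
(R ∧ S) = min(0.21, 0.23) = 0.21
not P: Gödel ¬ of 0.41 = 0 (operand ≠ 0)
(not P ∧ Q) = min(0, 0.7) = 0
not (not P ∧ Q): Gödel ¬ of 0 = 1 (operand is 0)
((R ∧ S) ∧ not (not P ∧ Q)) = min(0.21, 1) = 0.21
not R: Gödel ¬ of 0.21 = 0 (operand ≠ 0)
(not R ∨ S) = max(0, 0.23) = 0.23
(Q ∨ Q) = max(0.7, 0.7) = 0.7
not S: Gödel ¬ of 0.23 = 0 (operand ≠ 0)
((Q ∨ Q) ∨ not S) = max(0.7, 0) = 0.7
((not R ∨ S) ∧ ((Q ∨ Q) ∨ not S)) = min(0.23, 0.7) = 0.23
(((R ∧ S) ∧ not (not P ∧ Q)) → ((not R ∨ S) ∧ ((Q ∨ Q) ∨ not S))): 0.21 ≤ 0.23, so result = 1
(R ∧ (((R ∧ S) ∧ not (not P ∧ Q)) → ((not R ∨ S) ∧ ((Q ∨ Q) ∨ not S)))) = min(0.21, 1) = 0.21
((not R → (S → S)) ∧ (R ∧ (((R ∧ S) ∧ not (not P ∧ Q)) → ((not R ∨ S) ∧ ((Q ∨ Q) ∨ not S))))) = min(1, 0.21) = 0.21
(((not R → (S → S)) ∧ (R ∧ (((R ∧ S) ∧ not (not P ∧ Q)) → ((not R ∨ S) ∧ ((Q ∨ Q) ∨ not S))))) ∨ S) = max(0.21, 0.23) = 0.23

0.23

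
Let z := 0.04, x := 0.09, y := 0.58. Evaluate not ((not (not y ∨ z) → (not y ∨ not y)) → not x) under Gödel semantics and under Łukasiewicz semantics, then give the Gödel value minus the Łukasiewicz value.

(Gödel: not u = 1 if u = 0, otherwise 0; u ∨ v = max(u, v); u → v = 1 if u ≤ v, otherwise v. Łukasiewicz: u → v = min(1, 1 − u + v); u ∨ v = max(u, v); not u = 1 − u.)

Gödel evaluation:
  not y: Gödel ¬ of 0.58 = 0 (operand ≠ 0)
  (not y ∨ z) = max(0, 0.04) = 0.04
  not (not y ∨ z): Gödel ¬ of 0.04 = 0 (operand ≠ 0)
  not y: Gödel ¬ of 0.58 = 0 (operand ≠ 0)
  not y: Gödel ¬ of 0.58 = 0 (operand ≠ 0)
  (not y ∨ not y) = max(0, 0) = 0
  (not (not y ∨ z) → (not y ∨ not y)): 0 ≤ 0, so result = 1
  not x: Gödel ¬ of 0.09 = 0 (operand ≠ 0)
  ((not (not y ∨ z) → (not y ∨ not y)) → not x): 1 > 0, so result = 0
  not ((not (not y ∨ z) → (not y ∨ not y)) → not x): Gödel ¬ of 0 = 1 (operand is 0)
  Gödel value = 1
Łukasiewicz evaluation:
  not y: Łukasiewicz ¬ gives 1 − 0.58 = 0.42
  (not y ∨ z) = max(0.42, 0.04) = 0.42
  not (not y ∨ z): Łukasiewicz ¬ gives 1 − 0.42 = 0.58
  not y: Łukasiewicz ¬ gives 1 − 0.58 = 0.42
  not y: Łukasiewicz ¬ gives 1 − 0.58 = 0.42
  (not y ∨ not y) = max(0.42, 0.42) = 0.42
  (not (not y ∨ z) → (not y ∨ not y)): min(1, 1 − 0.58 + 0.42) = 0.84
  not x: Łukasiewicz ¬ gives 1 − 0.09 = 0.91
  ((not (not y ∨ z) → (not y ∨ not y)) → not x): min(1, 1 − 0.84 + 0.91) = 1
  not ((not (not y ∨ z) → (not y ∨ not y)) → not x): Łukasiewicz ¬ gives 1 − 1 = 0
  Łukasiewicz value = 0
Difference: 1 − 0 = 1.00

1.00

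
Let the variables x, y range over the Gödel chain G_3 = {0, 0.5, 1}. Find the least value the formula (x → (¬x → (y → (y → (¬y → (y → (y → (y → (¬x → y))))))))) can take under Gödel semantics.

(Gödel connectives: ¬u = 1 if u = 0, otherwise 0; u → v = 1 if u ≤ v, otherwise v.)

1.00

Every assignment gives 1. For instance at x = 0, y = 0:
  ¬x: Gödel ¬ of 0 = 1 (operand is 0)
  ¬y: Gödel ¬ of 0 = 1 (operand is 0)
  ¬x: Gödel ¬ of 0 = 1 (operand is 0)
  (¬x → y): 1 > 0, so result = 0
  (y → (¬x → y)): 0 ≤ 0, so result = 1
  (y → (y → (¬x → y))): 0 ≤ 1, so result = 1
  (y → (y → (y → (¬x → y)))): 0 ≤ 1, so result = 1
  (¬y → (y → (y → (y → (¬x → y))))): 1 ≤ 1, so result = 1
  (y → (¬y → (y → (y → (y → (¬x → y)))))): 0 ≤ 1, so result = 1
  (y → (y → (¬y → (y → (y → (y → (¬x → y))))))): 0 ≤ 1, so result = 1
  (¬x → (y → (y → (¬y → (y → (y → (y → (¬x → y)))))))): 1 ≤ 1, so result = 1
  (x → (¬x → (y → (y → (¬y → (y → (y → (y → (¬x → y))))))))): 0 ≤ 1, so result = 1
All 9 assignments give value 1 — the formula is a G_3-tautology.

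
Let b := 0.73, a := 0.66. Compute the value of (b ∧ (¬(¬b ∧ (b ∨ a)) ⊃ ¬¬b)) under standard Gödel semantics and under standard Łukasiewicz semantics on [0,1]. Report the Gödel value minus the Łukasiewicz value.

0.00

Gödel evaluation:
  ¬b: Gödel ¬ of 0.73 = 0 (operand ≠ 0)
  (b ∨ a) = max(0.73, 0.66) = 0.73
  (¬b ∧ (b ∨ a)) = min(0, 0.73) = 0
  ¬(¬b ∧ (b ∨ a)): Gödel ¬ of 0 = 1 (operand is 0)
  ¬b: Gödel ¬ of 0.73 = 0 (operand ≠ 0)
  ¬¬b: Gödel ¬ of 0 = 1 (operand is 0)
  (¬(¬b ∧ (b ∨ a)) ⊃ ¬¬b): 1 ≤ 1, so result = 1
  (b ∧ (¬(¬b ∧ (b ∨ a)) ⊃ ¬¬b)) = min(0.73, 1) = 0.73
  Gödel value = 0.73
Łukasiewicz evaluation:
  ¬b: Łukasiewicz ¬ gives 1 − 0.73 = 0.27
  (b ∨ a) = max(0.73, 0.66) = 0.73
  (¬b ∧ (b ∨ a)) = min(0.27, 0.73) = 0.27
  ¬(¬b ∧ (b ∨ a)): Łukasiewicz ¬ gives 1 − 0.27 = 0.73
  ¬b: Łukasiewicz ¬ gives 1 − 0.73 = 0.27
  ¬¬b: Łukasiewicz ¬ gives 1 − 0.27 = 0.73
  (¬(¬b ∧ (b ∨ a)) ⊃ ¬¬b): min(1, 1 − 0.73 + 0.73) = 1
  (b ∧ (¬(¬b ∧ (b ∨ a)) ⊃ ¬¬b)) = min(0.73, 1) = 0.73
  Łukasiewicz value = 0.73
Difference: 0.73 − 0.73 = 0.00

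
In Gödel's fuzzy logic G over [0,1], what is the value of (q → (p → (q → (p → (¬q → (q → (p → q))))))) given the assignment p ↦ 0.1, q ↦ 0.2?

¬q: Gödel ¬ of 0.2 = 0 (operand ≠ 0)
(p → q): 0.1 ≤ 0.2, so result = 1
(q → (p → q)): 0.2 ≤ 1, so result = 1
(¬q → (q → (p → q))): 0 ≤ 1, so result = 1
(p → (¬q → (q → (p → q)))): 0.1 ≤ 1, so result = 1
(q → (p → (¬q → (q → (p → q))))): 0.2 ≤ 1, so result = 1
(p → (q → (p → (¬q → (q → (p → q)))))): 0.1 ≤ 1, so result = 1
(q → (p → (q → (p → (¬q → (q → (p → q))))))): 0.2 ≤ 1, so result = 1

1.00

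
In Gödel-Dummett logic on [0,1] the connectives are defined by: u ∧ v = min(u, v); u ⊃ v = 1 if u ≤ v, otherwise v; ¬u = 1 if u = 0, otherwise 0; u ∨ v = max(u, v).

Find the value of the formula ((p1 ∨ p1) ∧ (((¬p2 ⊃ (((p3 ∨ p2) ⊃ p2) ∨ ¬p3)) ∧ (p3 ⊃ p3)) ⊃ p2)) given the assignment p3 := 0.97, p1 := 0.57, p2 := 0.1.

0.10

(p1 ∨ p1) = max(0.57, 0.57) = 0.57
¬p2: Gödel ¬ of 0.1 = 0 (operand ≠ 0)
(p3 ∨ p2) = max(0.97, 0.1) = 0.97
((p3 ∨ p2) ⊃ p2): 0.97 > 0.1, so result = 0.1
¬p3: Gödel ¬ of 0.97 = 0 (operand ≠ 0)
(((p3 ∨ p2) ⊃ p2) ∨ ¬p3) = max(0.1, 0) = 0.1
(¬p2 ⊃ (((p3 ∨ p2) ⊃ p2) ∨ ¬p3)): 0 ≤ 0.1, so result = 1
(p3 ⊃ p3): 0.97 ≤ 0.97, so result = 1
((¬p2 ⊃ (((p3 ∨ p2) ⊃ p2) ∨ ¬p3)) ∧ (p3 ⊃ p3)) = min(1, 1) = 1
(((¬p2 ⊃ (((p3 ∨ p2) ⊃ p2) ∨ ¬p3)) ∧ (p3 ⊃ p3)) ⊃ p2): 1 > 0.1, so result = 0.1
((p1 ∨ p1) ∧ (((¬p2 ⊃ (((p3 ∨ p2) ⊃ p2) ∨ ¬p3)) ∧ (p3 ⊃ p3)) ⊃ p2)) = min(0.57, 0.1) = 0.1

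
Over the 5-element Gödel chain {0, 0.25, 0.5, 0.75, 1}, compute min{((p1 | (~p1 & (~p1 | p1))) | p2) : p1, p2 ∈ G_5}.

0.25

The minimum is attained at p1 = 0.25, p2 = 0:
  ~p1: Gödel ¬ of 0.25 = 0 (operand ≠ 0)
  ~p1: Gödel ¬ of 0.25 = 0 (operand ≠ 0)
  (~p1 | p1) = max(0, 0.25) = 0.25
  (~p1 & (~p1 | p1)) = min(0, 0.25) = 0
  (p1 | (~p1 & (~p1 | p1))) = max(0.25, 0) = 0.25
  ((p1 | (~p1 & (~p1 | p1))) | p2) = max(0.25, 0) = 0.25
Checking all 25 assignments confirms none give a value below 0.25.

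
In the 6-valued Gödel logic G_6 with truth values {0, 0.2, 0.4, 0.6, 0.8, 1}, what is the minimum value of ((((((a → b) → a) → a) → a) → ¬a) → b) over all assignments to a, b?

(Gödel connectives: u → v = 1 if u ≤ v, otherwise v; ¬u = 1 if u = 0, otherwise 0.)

0.00

The minimum is attained at a = 0, b = 0:
  (a → b): 0 ≤ 0, so result = 1
  ((a → b) → a): 1 > 0, so result = 0
  (((a → b) → a) → a): 0 ≤ 0, so result = 1
  ((((a → b) → a) → a) → a): 1 > 0, so result = 0
  ¬a: Gödel ¬ of 0 = 1 (operand is 0)
  (((((a → b) → a) → a) → a) → ¬a): 0 ≤ 1, so result = 1
  ((((((a → b) → a) → a) → a) → ¬a) → b): 1 > 0, so result = 0
Checking all 36 assignments confirms none give a value below 0.00.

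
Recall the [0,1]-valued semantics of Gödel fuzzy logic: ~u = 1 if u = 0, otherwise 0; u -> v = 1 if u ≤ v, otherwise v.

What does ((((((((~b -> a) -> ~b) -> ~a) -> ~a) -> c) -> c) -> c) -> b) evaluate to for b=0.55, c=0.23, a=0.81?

~b: Gödel ¬ of 0.55 = 0 (operand ≠ 0)
(~b -> a): 0 ≤ 0.81, so result = 1
~b: Gödel ¬ of 0.55 = 0 (operand ≠ 0)
((~b -> a) -> ~b): 1 > 0, so result = 0
~a: Gödel ¬ of 0.81 = 0 (operand ≠ 0)
(((~b -> a) -> ~b) -> ~a): 0 ≤ 0, so result = 1
~a: Gödel ¬ of 0.81 = 0 (operand ≠ 0)
((((~b -> a) -> ~b) -> ~a) -> ~a): 1 > 0, so result = 0
(((((~b -> a) -> ~b) -> ~a) -> ~a) -> c): 0 ≤ 0.23, so result = 1
((((((~b -> a) -> ~b) -> ~a) -> ~a) -> c) -> c): 1 > 0.23, so result = 0.23
(((((((~b -> a) -> ~b) -> ~a) -> ~a) -> c) -> c) -> c): 0.23 ≤ 0.23, so result = 1
((((((((~b -> a) -> ~b) -> ~a) -> ~a) -> c) -> c) -> c) -> b): 1 > 0.55, so result = 0.55

0.55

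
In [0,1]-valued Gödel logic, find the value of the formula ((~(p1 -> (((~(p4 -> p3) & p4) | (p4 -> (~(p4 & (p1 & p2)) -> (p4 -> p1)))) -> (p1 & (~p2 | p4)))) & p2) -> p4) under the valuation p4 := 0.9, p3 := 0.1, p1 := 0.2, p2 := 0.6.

(p4 -> p3): 0.9 > 0.1, so result = 0.1
~(p4 -> p3): Gödel ¬ of 0.1 = 0 (operand ≠ 0)
(~(p4 -> p3) & p4) = min(0, 0.9) = 0
(p1 & p2) = min(0.2, 0.6) = 0.2
(p4 & (p1 & p2)) = min(0.9, 0.2) = 0.2
~(p4 & (p1 & p2)): Gödel ¬ of 0.2 = 0 (operand ≠ 0)
(p4 -> p1): 0.9 > 0.2, so result = 0.2
(~(p4 & (p1 & p2)) -> (p4 -> p1)): 0 ≤ 0.2, so result = 1
(p4 -> (~(p4 & (p1 & p2)) -> (p4 -> p1))): 0.9 ≤ 1, so result = 1
((~(p4 -> p3) & p4) | (p4 -> (~(p4 & (p1 & p2)) -> (p4 -> p1)))) = max(0, 1) = 1
~p2: Gödel ¬ of 0.6 = 0 (operand ≠ 0)
(~p2 | p4) = max(0, 0.9) = 0.9
(p1 & (~p2 | p4)) = min(0.2, 0.9) = 0.2
(((~(p4 -> p3) & p4) | (p4 -> (~(p4 & (p1 & p2)) -> (p4 -> p1)))) -> (p1 & (~p2 | p4))): 1 > 0.2, so result = 0.2
(p1 -> (((~(p4 -> p3) & p4) | (p4 -> (~(p4 & (p1 & p2)) -> (p4 -> p1)))) -> (p1 & (~p2 | p4)))): 0.2 ≤ 0.2, so result = 1
~(p1 -> (((~(p4 -> p3) & p4) | (p4 -> (~(p4 & (p1 & p2)) -> (p4 -> p1)))) -> (p1 & (~p2 | p4)))): Gödel ¬ of 1 = 0 (operand ≠ 0)
(~(p1 -> (((~(p4 -> p3) & p4) | (p4 -> (~(p4 & (p1 & p2)) -> (p4 -> p1)))) -> (p1 & (~p2 | p4)))) & p2) = min(0, 0.6) = 0
((~(p1 -> (((~(p4 -> p3) & p4) | (p4 -> (~(p4 & (p1 & p2)) -> (p4 -> p1)))) -> (p1 & (~p2 | p4)))) & p2) -> p4): 0 ≤ 0.9, so result = 1

1.00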